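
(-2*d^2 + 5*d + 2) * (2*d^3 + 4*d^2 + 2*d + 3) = -4*d^5 + 2*d^4 + 20*d^3 + 12*d^2 + 19*d + 6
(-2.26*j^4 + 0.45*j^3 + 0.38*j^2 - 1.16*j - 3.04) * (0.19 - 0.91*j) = 2.0566*j^5 - 0.8389*j^4 - 0.2603*j^3 + 1.1278*j^2 + 2.546*j - 0.5776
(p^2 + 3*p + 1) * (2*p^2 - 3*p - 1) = 2*p^4 + 3*p^3 - 8*p^2 - 6*p - 1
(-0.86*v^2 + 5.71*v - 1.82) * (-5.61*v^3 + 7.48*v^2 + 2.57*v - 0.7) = 4.8246*v^5 - 38.4659*v^4 + 50.7108*v^3 + 1.6631*v^2 - 8.6744*v + 1.274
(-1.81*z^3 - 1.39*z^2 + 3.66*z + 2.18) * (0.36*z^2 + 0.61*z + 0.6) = -0.6516*z^5 - 1.6045*z^4 - 0.6163*z^3 + 2.1834*z^2 + 3.5258*z + 1.308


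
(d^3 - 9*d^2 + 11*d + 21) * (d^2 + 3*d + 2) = d^5 - 6*d^4 - 14*d^3 + 36*d^2 + 85*d + 42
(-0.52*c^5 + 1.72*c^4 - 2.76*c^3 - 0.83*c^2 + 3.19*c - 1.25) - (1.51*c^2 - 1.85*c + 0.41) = -0.52*c^5 + 1.72*c^4 - 2.76*c^3 - 2.34*c^2 + 5.04*c - 1.66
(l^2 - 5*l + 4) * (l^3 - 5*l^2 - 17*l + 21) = l^5 - 10*l^4 + 12*l^3 + 86*l^2 - 173*l + 84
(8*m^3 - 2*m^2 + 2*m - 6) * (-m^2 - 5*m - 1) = -8*m^5 - 38*m^4 - 2*m^2 + 28*m + 6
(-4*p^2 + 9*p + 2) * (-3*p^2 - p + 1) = 12*p^4 - 23*p^3 - 19*p^2 + 7*p + 2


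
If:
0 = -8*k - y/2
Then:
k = -y/16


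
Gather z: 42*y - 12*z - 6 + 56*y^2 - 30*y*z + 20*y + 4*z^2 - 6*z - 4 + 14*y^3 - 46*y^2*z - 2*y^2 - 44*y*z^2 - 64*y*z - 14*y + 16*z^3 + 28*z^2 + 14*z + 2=14*y^3 + 54*y^2 + 48*y + 16*z^3 + z^2*(32 - 44*y) + z*(-46*y^2 - 94*y - 4) - 8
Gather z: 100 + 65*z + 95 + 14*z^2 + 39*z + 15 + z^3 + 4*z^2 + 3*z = z^3 + 18*z^2 + 107*z + 210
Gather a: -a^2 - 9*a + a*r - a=-a^2 + a*(r - 10)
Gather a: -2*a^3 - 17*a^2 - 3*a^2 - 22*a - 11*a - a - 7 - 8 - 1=-2*a^3 - 20*a^2 - 34*a - 16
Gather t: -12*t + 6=6 - 12*t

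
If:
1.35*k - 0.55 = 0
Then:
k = 0.41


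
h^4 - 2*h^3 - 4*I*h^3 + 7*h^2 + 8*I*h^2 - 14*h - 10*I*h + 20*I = (h - 2)*(h - 5*I)*(h - I)*(h + 2*I)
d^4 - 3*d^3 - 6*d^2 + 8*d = d*(d - 4)*(d - 1)*(d + 2)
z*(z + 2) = z^2 + 2*z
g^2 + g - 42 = (g - 6)*(g + 7)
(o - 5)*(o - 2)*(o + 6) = o^3 - o^2 - 32*o + 60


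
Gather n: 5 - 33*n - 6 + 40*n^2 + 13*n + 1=40*n^2 - 20*n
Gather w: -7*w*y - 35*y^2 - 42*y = -7*w*y - 35*y^2 - 42*y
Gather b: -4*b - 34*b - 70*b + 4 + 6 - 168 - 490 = -108*b - 648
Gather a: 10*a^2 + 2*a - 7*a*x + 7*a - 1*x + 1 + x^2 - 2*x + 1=10*a^2 + a*(9 - 7*x) + x^2 - 3*x + 2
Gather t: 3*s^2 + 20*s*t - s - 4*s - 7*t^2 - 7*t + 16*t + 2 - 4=3*s^2 - 5*s - 7*t^2 + t*(20*s + 9) - 2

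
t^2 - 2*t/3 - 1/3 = (t - 1)*(t + 1/3)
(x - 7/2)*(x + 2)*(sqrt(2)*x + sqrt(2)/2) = sqrt(2)*x^3 - sqrt(2)*x^2 - 31*sqrt(2)*x/4 - 7*sqrt(2)/2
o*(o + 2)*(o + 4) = o^3 + 6*o^2 + 8*o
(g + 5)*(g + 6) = g^2 + 11*g + 30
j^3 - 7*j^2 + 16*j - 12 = (j - 3)*(j - 2)^2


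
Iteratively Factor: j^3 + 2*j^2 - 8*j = (j + 4)*(j^2 - 2*j) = j*(j + 4)*(j - 2)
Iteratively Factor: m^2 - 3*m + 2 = (m - 1)*(m - 2)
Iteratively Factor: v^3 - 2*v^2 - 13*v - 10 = (v + 1)*(v^2 - 3*v - 10) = (v + 1)*(v + 2)*(v - 5)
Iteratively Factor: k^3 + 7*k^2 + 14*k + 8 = (k + 1)*(k^2 + 6*k + 8) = (k + 1)*(k + 4)*(k + 2)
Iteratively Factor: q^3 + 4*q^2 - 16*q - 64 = (q - 4)*(q^2 + 8*q + 16) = (q - 4)*(q + 4)*(q + 4)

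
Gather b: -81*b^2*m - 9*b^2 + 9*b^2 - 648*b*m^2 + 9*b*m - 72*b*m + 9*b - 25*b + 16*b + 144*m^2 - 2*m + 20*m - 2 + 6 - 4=-81*b^2*m + b*(-648*m^2 - 63*m) + 144*m^2 + 18*m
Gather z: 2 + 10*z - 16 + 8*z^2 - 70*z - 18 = 8*z^2 - 60*z - 32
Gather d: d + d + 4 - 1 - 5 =2*d - 2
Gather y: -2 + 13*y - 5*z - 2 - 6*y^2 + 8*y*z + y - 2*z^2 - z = -6*y^2 + y*(8*z + 14) - 2*z^2 - 6*z - 4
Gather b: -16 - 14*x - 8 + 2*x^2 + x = 2*x^2 - 13*x - 24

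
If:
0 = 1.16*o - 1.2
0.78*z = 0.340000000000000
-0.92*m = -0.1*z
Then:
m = 0.05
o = 1.03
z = 0.44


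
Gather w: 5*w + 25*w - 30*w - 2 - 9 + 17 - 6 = 0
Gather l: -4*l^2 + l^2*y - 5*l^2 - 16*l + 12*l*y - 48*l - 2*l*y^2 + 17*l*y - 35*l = l^2*(y - 9) + l*(-2*y^2 + 29*y - 99)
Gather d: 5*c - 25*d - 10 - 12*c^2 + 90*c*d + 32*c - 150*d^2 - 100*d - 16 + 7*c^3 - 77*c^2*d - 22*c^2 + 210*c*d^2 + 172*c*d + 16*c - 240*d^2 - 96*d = 7*c^3 - 34*c^2 + 53*c + d^2*(210*c - 390) + d*(-77*c^2 + 262*c - 221) - 26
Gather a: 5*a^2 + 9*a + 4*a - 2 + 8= 5*a^2 + 13*a + 6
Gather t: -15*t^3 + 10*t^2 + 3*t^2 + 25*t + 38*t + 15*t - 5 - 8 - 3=-15*t^3 + 13*t^2 + 78*t - 16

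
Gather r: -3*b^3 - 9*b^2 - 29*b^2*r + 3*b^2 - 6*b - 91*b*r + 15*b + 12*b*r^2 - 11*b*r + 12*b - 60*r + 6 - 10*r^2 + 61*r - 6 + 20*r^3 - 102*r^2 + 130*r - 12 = -3*b^3 - 6*b^2 + 21*b + 20*r^3 + r^2*(12*b - 112) + r*(-29*b^2 - 102*b + 131) - 12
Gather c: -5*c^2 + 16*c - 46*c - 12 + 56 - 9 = -5*c^2 - 30*c + 35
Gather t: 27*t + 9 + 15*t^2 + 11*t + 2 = 15*t^2 + 38*t + 11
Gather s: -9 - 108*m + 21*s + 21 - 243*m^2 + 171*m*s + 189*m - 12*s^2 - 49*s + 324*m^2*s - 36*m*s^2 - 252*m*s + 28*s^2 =-243*m^2 + 81*m + s^2*(16 - 36*m) + s*(324*m^2 - 81*m - 28) + 12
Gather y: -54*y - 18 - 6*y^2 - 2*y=-6*y^2 - 56*y - 18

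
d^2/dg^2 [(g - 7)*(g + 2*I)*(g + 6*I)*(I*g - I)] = 12*I*g^2 + 48*g*(-1 - I) + 128 - 10*I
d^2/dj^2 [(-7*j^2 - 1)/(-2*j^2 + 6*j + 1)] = 6*(28*j^3 + 18*j^2 - 12*j + 15)/(8*j^6 - 72*j^5 + 204*j^4 - 144*j^3 - 102*j^2 - 18*j - 1)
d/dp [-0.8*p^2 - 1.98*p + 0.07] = -1.6*p - 1.98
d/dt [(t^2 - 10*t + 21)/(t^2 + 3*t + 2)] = (13*t^2 - 38*t - 83)/(t^4 + 6*t^3 + 13*t^2 + 12*t + 4)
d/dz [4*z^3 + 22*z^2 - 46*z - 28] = 12*z^2 + 44*z - 46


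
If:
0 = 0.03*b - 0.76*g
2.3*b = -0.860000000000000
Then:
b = -0.37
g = -0.01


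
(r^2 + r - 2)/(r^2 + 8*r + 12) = (r - 1)/(r + 6)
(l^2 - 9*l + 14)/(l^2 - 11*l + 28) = (l - 2)/(l - 4)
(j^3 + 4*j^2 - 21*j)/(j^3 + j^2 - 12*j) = (j + 7)/(j + 4)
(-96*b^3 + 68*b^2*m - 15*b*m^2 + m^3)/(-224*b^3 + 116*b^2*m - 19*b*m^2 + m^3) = (3*b - m)/(7*b - m)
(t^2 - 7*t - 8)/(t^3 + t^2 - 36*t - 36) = (t - 8)/(t^2 - 36)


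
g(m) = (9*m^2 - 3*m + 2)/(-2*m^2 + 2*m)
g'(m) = (4*m - 2)*(9*m^2 - 3*m + 2)/(-2*m^2 + 2*m)^2 + (18*m - 3)/(-2*m^2 + 2*m) = (3*m^2 + 2*m - 1)/(m^2*(m^2 - 2*m + 1))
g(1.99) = -8.04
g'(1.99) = 3.83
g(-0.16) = -7.30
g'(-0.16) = -36.09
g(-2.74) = -3.80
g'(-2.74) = 0.15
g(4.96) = -5.31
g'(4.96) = 0.21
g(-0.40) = -4.14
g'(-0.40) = -4.21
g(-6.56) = -4.12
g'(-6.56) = 0.05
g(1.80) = -8.94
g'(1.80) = 5.94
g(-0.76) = -3.54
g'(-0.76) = -0.44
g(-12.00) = -4.28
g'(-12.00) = 0.02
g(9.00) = -4.89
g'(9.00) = 0.05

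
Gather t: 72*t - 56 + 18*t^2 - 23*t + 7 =18*t^2 + 49*t - 49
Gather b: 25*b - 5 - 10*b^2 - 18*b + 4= -10*b^2 + 7*b - 1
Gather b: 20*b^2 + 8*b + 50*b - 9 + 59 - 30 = 20*b^2 + 58*b + 20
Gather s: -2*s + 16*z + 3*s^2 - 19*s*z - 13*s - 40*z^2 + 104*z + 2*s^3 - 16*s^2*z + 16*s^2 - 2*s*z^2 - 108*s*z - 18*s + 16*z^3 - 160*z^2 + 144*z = 2*s^3 + s^2*(19 - 16*z) + s*(-2*z^2 - 127*z - 33) + 16*z^3 - 200*z^2 + 264*z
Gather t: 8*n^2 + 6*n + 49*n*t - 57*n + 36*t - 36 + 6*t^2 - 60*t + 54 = 8*n^2 - 51*n + 6*t^2 + t*(49*n - 24) + 18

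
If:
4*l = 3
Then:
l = 3/4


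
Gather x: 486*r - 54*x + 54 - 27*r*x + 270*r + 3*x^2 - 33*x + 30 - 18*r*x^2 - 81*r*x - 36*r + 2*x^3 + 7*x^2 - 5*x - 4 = 720*r + 2*x^3 + x^2*(10 - 18*r) + x*(-108*r - 92) + 80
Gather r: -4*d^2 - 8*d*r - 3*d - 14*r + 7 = -4*d^2 - 3*d + r*(-8*d - 14) + 7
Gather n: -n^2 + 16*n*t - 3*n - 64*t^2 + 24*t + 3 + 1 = -n^2 + n*(16*t - 3) - 64*t^2 + 24*t + 4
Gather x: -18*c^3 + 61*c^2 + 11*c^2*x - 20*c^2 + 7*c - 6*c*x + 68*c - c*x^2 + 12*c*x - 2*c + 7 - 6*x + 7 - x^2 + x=-18*c^3 + 41*c^2 + 73*c + x^2*(-c - 1) + x*(11*c^2 + 6*c - 5) + 14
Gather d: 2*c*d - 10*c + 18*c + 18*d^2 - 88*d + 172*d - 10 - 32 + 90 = 8*c + 18*d^2 + d*(2*c + 84) + 48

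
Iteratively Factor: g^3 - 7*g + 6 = (g - 2)*(g^2 + 2*g - 3) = (g - 2)*(g + 3)*(g - 1)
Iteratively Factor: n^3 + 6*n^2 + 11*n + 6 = (n + 3)*(n^2 + 3*n + 2) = (n + 2)*(n + 3)*(n + 1)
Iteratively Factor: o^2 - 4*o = (o)*(o - 4)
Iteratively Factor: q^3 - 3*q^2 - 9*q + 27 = (q - 3)*(q^2 - 9) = (q - 3)^2*(q + 3)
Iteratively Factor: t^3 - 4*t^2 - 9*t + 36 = (t - 4)*(t^2 - 9) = (t - 4)*(t - 3)*(t + 3)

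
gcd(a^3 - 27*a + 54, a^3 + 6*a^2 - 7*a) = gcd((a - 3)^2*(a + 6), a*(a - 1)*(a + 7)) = 1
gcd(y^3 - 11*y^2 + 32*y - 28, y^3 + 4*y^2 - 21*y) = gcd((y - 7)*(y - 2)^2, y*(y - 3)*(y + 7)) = 1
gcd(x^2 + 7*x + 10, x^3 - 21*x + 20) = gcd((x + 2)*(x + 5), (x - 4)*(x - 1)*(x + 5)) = x + 5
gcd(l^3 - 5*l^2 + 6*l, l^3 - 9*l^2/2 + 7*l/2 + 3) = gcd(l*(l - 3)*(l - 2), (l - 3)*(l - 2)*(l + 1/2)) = l^2 - 5*l + 6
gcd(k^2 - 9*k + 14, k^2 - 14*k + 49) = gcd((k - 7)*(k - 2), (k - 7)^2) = k - 7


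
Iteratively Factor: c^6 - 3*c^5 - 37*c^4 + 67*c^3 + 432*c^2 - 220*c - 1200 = (c - 2)*(c^5 - c^4 - 39*c^3 - 11*c^2 + 410*c + 600) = (c - 2)*(c + 2)*(c^4 - 3*c^3 - 33*c^2 + 55*c + 300) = (c - 2)*(c + 2)*(c + 4)*(c^3 - 7*c^2 - 5*c + 75) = (c - 2)*(c + 2)*(c + 3)*(c + 4)*(c^2 - 10*c + 25) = (c - 5)*(c - 2)*(c + 2)*(c + 3)*(c + 4)*(c - 5)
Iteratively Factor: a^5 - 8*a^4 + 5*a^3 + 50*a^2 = (a + 2)*(a^4 - 10*a^3 + 25*a^2) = (a - 5)*(a + 2)*(a^3 - 5*a^2) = a*(a - 5)*(a + 2)*(a^2 - 5*a) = a^2*(a - 5)*(a + 2)*(a - 5)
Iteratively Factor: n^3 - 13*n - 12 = (n - 4)*(n^2 + 4*n + 3) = (n - 4)*(n + 3)*(n + 1)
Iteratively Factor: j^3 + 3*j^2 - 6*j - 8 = (j + 4)*(j^2 - j - 2) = (j - 2)*(j + 4)*(j + 1)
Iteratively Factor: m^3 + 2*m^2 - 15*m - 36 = (m + 3)*(m^2 - m - 12) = (m + 3)^2*(m - 4)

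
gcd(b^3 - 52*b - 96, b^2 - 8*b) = b - 8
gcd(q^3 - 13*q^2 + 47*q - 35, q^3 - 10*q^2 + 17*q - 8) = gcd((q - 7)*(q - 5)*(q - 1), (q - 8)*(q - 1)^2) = q - 1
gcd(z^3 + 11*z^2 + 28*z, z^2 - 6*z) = z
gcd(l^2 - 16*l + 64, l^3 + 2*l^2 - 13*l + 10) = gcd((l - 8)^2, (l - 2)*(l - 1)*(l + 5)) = 1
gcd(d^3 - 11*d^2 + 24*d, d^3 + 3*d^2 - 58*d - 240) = d - 8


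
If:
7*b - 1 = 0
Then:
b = 1/7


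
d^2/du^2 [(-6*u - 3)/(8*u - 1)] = -480/(8*u - 1)^3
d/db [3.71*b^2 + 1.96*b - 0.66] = 7.42*b + 1.96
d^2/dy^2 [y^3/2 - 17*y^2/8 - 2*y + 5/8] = 3*y - 17/4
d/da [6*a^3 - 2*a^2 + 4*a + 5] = 18*a^2 - 4*a + 4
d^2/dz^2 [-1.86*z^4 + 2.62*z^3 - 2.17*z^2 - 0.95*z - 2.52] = -22.32*z^2 + 15.72*z - 4.34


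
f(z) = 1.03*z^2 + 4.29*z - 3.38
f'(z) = 2.06*z + 4.29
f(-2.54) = -7.63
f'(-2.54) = -0.94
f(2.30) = 11.94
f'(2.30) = 9.03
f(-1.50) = -7.50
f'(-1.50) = 1.20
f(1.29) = 3.87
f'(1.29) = 6.95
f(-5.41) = 3.56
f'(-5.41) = -6.85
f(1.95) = 8.90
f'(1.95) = 8.31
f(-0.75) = -6.02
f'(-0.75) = 2.74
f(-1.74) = -7.73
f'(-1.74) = 0.71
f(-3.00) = -6.98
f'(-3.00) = -1.89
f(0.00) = -3.38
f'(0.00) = 4.29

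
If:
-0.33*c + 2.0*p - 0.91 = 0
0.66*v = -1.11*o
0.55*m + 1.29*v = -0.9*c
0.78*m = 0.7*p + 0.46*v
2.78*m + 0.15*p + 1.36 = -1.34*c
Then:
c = -3.00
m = 0.96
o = -1.00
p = -0.04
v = 1.68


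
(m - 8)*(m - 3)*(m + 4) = m^3 - 7*m^2 - 20*m + 96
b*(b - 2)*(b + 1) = b^3 - b^2 - 2*b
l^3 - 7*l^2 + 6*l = l*(l - 6)*(l - 1)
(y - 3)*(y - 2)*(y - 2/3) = y^3 - 17*y^2/3 + 28*y/3 - 4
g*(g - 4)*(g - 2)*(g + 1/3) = g^4 - 17*g^3/3 + 6*g^2 + 8*g/3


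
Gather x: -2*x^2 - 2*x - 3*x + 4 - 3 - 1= -2*x^2 - 5*x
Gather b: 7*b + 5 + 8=7*b + 13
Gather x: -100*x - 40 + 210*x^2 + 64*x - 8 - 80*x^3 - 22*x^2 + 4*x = -80*x^3 + 188*x^2 - 32*x - 48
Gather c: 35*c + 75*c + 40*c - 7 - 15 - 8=150*c - 30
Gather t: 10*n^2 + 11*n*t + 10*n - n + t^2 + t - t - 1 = 10*n^2 + 11*n*t + 9*n + t^2 - 1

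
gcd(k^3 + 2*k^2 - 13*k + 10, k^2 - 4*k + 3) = k - 1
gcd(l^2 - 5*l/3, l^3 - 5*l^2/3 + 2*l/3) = l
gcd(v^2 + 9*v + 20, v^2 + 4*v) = v + 4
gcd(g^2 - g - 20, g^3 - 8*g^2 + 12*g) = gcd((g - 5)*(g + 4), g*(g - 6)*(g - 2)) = 1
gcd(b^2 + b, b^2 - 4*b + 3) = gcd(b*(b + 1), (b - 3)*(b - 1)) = 1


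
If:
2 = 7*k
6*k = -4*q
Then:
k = 2/7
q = -3/7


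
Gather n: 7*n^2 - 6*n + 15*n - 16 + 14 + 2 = 7*n^2 + 9*n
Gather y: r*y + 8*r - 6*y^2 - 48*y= 8*r - 6*y^2 + y*(r - 48)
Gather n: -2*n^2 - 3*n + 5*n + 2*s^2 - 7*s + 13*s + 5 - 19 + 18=-2*n^2 + 2*n + 2*s^2 + 6*s + 4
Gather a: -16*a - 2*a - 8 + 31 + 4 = 27 - 18*a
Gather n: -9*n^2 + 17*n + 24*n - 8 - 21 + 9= -9*n^2 + 41*n - 20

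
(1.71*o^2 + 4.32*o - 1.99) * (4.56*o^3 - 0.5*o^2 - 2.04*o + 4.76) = 7.7976*o^5 + 18.8442*o^4 - 14.7228*o^3 + 0.321799999999999*o^2 + 24.6228*o - 9.4724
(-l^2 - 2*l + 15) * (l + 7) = -l^3 - 9*l^2 + l + 105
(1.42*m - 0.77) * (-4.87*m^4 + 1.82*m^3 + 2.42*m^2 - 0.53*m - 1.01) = -6.9154*m^5 + 6.3343*m^4 + 2.035*m^3 - 2.616*m^2 - 1.0261*m + 0.7777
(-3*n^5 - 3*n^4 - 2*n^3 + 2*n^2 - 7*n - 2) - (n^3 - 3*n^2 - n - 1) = -3*n^5 - 3*n^4 - 3*n^3 + 5*n^2 - 6*n - 1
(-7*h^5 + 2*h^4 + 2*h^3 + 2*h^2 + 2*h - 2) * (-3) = 21*h^5 - 6*h^4 - 6*h^3 - 6*h^2 - 6*h + 6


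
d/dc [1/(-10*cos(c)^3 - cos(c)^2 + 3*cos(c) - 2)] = (-30*cos(c)^2 - 2*cos(c) + 3)*sin(c)/(10*cos(c)^3 + cos(c)^2 - 3*cos(c) + 2)^2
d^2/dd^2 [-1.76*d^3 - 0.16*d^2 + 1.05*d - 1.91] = -10.56*d - 0.32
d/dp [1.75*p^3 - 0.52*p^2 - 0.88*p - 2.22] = 5.25*p^2 - 1.04*p - 0.88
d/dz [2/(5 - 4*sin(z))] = 8*cos(z)/(4*sin(z) - 5)^2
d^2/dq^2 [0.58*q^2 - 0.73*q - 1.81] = 1.16000000000000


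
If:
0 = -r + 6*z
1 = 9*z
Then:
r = 2/3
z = 1/9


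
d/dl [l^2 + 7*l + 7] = 2*l + 7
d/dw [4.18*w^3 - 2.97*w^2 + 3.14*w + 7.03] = 12.54*w^2 - 5.94*w + 3.14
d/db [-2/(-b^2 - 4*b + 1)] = 4*(-b - 2)/(b^2 + 4*b - 1)^2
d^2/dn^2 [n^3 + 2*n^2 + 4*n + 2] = 6*n + 4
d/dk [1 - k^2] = -2*k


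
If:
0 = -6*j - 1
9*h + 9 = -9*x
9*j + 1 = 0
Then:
No Solution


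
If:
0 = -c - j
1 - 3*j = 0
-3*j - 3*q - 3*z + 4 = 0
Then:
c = -1/3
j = 1/3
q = 1 - z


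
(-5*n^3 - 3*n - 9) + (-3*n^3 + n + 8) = -8*n^3 - 2*n - 1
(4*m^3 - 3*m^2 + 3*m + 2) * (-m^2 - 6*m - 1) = -4*m^5 - 21*m^4 + 11*m^3 - 17*m^2 - 15*m - 2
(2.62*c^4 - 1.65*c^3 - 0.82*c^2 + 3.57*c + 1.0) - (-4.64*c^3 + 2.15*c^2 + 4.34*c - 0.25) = 2.62*c^4 + 2.99*c^3 - 2.97*c^2 - 0.77*c + 1.25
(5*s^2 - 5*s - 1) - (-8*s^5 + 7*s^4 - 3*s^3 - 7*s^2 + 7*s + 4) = 8*s^5 - 7*s^4 + 3*s^3 + 12*s^2 - 12*s - 5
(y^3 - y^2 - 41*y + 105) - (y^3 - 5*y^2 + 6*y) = 4*y^2 - 47*y + 105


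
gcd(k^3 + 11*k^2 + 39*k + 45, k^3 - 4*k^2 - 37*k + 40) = k + 5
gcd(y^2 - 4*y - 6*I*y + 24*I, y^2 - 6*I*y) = y - 6*I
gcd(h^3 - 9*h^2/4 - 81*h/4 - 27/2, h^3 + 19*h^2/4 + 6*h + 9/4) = h^2 + 15*h/4 + 9/4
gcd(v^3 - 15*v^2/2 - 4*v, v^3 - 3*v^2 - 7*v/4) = v^2 + v/2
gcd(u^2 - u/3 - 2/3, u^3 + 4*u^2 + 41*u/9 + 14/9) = u + 2/3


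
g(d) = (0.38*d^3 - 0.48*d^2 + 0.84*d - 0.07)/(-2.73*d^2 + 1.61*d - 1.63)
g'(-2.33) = -0.13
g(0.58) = -0.20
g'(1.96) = -0.08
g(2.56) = -0.34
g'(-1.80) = -0.13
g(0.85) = -0.24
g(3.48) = -0.45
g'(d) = (5.46*d - 1.61)*(0.38*d^3 - 0.48*d^2 + 0.84*d - 0.07)/(-2.73*d^2 + 1.61*d - 1.63)^2 + (1.14*d^2 - 0.96*d + 0.84)/(-2.73*d^2 + 1.61*d - 1.63)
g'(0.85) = -0.06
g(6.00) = -0.77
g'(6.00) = -0.13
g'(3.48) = -0.12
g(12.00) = -1.59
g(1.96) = -0.29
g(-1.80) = 0.40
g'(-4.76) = -0.13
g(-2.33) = 0.47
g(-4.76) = 0.79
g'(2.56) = -0.10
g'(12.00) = -0.14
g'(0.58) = -0.22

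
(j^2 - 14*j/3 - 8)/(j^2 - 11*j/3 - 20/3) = (j - 6)/(j - 5)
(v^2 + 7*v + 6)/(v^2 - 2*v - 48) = (v + 1)/(v - 8)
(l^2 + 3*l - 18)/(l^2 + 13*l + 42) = (l - 3)/(l + 7)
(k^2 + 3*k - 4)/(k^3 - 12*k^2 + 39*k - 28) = (k + 4)/(k^2 - 11*k + 28)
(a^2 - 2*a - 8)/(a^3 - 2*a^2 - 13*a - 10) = (a - 4)/(a^2 - 4*a - 5)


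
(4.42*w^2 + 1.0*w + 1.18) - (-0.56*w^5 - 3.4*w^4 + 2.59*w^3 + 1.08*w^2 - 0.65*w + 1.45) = 0.56*w^5 + 3.4*w^4 - 2.59*w^3 + 3.34*w^2 + 1.65*w - 0.27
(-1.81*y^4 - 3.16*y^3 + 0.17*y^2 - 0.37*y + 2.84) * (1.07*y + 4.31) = -1.9367*y^5 - 11.1823*y^4 - 13.4377*y^3 + 0.3368*y^2 + 1.4441*y + 12.2404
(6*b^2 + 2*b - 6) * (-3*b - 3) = -18*b^3 - 24*b^2 + 12*b + 18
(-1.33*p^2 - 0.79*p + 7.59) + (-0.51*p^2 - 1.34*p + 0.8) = -1.84*p^2 - 2.13*p + 8.39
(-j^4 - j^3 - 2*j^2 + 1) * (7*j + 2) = -7*j^5 - 9*j^4 - 16*j^3 - 4*j^2 + 7*j + 2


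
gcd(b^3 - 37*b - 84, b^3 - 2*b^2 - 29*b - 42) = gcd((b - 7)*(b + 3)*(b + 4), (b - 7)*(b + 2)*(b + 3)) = b^2 - 4*b - 21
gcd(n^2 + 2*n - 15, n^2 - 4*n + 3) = n - 3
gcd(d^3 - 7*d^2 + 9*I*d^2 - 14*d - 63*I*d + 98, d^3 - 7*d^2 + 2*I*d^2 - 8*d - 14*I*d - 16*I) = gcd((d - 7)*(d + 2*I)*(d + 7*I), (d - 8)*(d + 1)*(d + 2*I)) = d + 2*I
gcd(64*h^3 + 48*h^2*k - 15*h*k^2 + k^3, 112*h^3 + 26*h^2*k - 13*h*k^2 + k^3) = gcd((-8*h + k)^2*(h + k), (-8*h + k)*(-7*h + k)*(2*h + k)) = 8*h - k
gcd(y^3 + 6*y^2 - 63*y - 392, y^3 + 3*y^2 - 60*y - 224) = y^2 - y - 56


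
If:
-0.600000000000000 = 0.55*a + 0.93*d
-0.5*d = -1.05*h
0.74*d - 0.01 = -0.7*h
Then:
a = -1.11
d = 0.01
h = 0.00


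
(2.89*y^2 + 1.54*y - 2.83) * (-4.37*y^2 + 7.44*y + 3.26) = -12.6293*y^4 + 14.7718*y^3 + 33.2461*y^2 - 16.0348*y - 9.2258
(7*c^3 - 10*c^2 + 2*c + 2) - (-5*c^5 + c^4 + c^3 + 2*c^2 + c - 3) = 5*c^5 - c^4 + 6*c^3 - 12*c^2 + c + 5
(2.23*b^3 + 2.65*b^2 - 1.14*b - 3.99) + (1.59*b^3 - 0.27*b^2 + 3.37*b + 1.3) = 3.82*b^3 + 2.38*b^2 + 2.23*b - 2.69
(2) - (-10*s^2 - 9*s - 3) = 10*s^2 + 9*s + 5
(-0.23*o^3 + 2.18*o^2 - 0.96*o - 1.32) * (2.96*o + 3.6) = -0.6808*o^4 + 5.6248*o^3 + 5.0064*o^2 - 7.3632*o - 4.752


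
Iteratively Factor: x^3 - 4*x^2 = (x)*(x^2 - 4*x) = x*(x - 4)*(x)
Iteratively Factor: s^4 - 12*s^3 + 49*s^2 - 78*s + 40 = (s - 2)*(s^3 - 10*s^2 + 29*s - 20) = (s - 4)*(s - 2)*(s^2 - 6*s + 5) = (s - 5)*(s - 4)*(s - 2)*(s - 1)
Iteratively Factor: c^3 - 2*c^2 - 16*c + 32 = (c + 4)*(c^2 - 6*c + 8) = (c - 4)*(c + 4)*(c - 2)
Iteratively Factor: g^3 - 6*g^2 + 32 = (g + 2)*(g^2 - 8*g + 16) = (g - 4)*(g + 2)*(g - 4)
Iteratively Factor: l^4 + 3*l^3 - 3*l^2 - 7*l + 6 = (l - 1)*(l^3 + 4*l^2 + l - 6) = (l - 1)*(l + 2)*(l^2 + 2*l - 3) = (l - 1)*(l + 2)*(l + 3)*(l - 1)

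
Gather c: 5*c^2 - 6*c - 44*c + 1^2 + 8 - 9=5*c^2 - 50*c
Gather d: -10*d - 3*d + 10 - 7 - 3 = -13*d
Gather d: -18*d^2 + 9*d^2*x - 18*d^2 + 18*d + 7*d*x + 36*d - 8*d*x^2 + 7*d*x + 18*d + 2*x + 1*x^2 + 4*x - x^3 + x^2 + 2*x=d^2*(9*x - 36) + d*(-8*x^2 + 14*x + 72) - x^3 + 2*x^2 + 8*x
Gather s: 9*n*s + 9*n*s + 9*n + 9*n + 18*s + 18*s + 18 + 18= 18*n + s*(18*n + 36) + 36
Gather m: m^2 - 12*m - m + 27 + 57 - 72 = m^2 - 13*m + 12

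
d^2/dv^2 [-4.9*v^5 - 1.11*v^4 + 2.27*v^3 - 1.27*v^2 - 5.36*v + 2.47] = -98.0*v^3 - 13.32*v^2 + 13.62*v - 2.54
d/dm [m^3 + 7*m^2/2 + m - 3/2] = 3*m^2 + 7*m + 1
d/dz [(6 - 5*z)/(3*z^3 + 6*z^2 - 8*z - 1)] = (30*z^3 - 24*z^2 - 72*z + 53)/(9*z^6 + 36*z^5 - 12*z^4 - 102*z^3 + 52*z^2 + 16*z + 1)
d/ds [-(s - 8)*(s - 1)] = 9 - 2*s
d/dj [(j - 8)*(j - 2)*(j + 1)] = 3*j^2 - 18*j + 6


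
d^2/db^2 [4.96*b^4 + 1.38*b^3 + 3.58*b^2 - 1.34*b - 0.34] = 59.52*b^2 + 8.28*b + 7.16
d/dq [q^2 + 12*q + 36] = 2*q + 12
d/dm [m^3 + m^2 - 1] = m*(3*m + 2)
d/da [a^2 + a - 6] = 2*a + 1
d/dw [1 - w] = -1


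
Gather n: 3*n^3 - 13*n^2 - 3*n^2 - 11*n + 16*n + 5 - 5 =3*n^3 - 16*n^2 + 5*n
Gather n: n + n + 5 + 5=2*n + 10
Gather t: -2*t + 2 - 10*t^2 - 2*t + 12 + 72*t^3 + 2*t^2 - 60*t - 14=72*t^3 - 8*t^2 - 64*t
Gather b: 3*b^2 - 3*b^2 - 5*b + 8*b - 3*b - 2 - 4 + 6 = 0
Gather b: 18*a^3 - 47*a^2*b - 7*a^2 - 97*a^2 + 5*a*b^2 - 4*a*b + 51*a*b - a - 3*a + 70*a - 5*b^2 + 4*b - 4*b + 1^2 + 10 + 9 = 18*a^3 - 104*a^2 + 66*a + b^2*(5*a - 5) + b*(-47*a^2 + 47*a) + 20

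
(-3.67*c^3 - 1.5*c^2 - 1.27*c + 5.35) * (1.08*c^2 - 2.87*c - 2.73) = -3.9636*c^5 + 8.9129*c^4 + 12.9525*c^3 + 13.5179*c^2 - 11.8874*c - 14.6055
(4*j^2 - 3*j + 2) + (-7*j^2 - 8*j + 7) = -3*j^2 - 11*j + 9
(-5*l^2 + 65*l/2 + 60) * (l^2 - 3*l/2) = -5*l^4 + 40*l^3 + 45*l^2/4 - 90*l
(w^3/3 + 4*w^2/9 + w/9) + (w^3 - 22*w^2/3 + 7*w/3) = 4*w^3/3 - 62*w^2/9 + 22*w/9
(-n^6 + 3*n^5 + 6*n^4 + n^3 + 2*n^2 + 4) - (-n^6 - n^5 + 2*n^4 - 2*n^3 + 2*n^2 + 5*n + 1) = 4*n^5 + 4*n^4 + 3*n^3 - 5*n + 3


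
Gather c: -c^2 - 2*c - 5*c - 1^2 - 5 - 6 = -c^2 - 7*c - 12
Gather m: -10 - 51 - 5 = -66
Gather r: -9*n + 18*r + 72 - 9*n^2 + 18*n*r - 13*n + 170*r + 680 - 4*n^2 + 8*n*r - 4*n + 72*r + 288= -13*n^2 - 26*n + r*(26*n + 260) + 1040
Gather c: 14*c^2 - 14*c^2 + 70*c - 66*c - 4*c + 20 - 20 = 0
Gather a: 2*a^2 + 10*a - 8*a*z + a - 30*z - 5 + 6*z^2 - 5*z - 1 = 2*a^2 + a*(11 - 8*z) + 6*z^2 - 35*z - 6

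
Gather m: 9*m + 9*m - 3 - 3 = 18*m - 6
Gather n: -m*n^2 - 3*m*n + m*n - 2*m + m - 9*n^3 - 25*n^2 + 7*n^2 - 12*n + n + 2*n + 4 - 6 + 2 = -m - 9*n^3 + n^2*(-m - 18) + n*(-2*m - 9)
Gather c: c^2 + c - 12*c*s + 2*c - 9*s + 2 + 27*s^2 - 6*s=c^2 + c*(3 - 12*s) + 27*s^2 - 15*s + 2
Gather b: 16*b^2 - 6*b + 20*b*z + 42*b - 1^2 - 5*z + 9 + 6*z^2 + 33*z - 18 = 16*b^2 + b*(20*z + 36) + 6*z^2 + 28*z - 10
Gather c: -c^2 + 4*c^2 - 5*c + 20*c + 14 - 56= 3*c^2 + 15*c - 42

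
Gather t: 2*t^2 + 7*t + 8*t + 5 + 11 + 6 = 2*t^2 + 15*t + 22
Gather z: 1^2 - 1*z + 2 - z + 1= 4 - 2*z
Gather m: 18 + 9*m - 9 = 9*m + 9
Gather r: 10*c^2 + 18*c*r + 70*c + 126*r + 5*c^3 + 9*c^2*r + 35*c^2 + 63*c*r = 5*c^3 + 45*c^2 + 70*c + r*(9*c^2 + 81*c + 126)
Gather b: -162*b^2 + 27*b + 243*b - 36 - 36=-162*b^2 + 270*b - 72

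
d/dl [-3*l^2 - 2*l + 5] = -6*l - 2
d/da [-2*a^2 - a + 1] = -4*a - 1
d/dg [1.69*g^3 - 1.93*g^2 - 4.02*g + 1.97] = 5.07*g^2 - 3.86*g - 4.02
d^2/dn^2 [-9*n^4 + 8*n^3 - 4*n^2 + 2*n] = -108*n^2 + 48*n - 8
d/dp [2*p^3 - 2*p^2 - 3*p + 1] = 6*p^2 - 4*p - 3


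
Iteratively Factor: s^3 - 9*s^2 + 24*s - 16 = (s - 1)*(s^2 - 8*s + 16) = (s - 4)*(s - 1)*(s - 4)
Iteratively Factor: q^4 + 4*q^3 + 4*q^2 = (q + 2)*(q^3 + 2*q^2) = q*(q + 2)*(q^2 + 2*q) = q*(q + 2)^2*(q)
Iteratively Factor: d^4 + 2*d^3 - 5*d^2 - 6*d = (d + 3)*(d^3 - d^2 - 2*d) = (d + 1)*(d + 3)*(d^2 - 2*d) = d*(d + 1)*(d + 3)*(d - 2)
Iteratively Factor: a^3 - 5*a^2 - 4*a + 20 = (a - 2)*(a^2 - 3*a - 10) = (a - 2)*(a + 2)*(a - 5)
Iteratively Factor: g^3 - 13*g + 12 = (g - 1)*(g^2 + g - 12) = (g - 3)*(g - 1)*(g + 4)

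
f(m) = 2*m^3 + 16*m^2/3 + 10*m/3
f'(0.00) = 3.33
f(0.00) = 0.00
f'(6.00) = 283.33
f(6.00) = 644.00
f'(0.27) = 6.65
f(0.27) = 1.33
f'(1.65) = 37.27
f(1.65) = 29.00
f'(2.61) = 72.05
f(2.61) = 80.59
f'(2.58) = 70.79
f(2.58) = 78.45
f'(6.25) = 304.38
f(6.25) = 717.45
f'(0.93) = 18.44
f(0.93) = 9.32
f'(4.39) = 165.79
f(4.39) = 286.63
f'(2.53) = 68.73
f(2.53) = 74.96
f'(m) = 6*m^2 + 32*m/3 + 10/3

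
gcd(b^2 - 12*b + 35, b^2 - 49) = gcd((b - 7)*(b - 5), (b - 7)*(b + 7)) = b - 7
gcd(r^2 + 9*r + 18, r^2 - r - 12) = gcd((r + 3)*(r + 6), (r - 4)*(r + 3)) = r + 3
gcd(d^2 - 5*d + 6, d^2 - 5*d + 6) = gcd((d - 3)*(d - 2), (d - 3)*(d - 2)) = d^2 - 5*d + 6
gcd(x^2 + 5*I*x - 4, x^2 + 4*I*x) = x + 4*I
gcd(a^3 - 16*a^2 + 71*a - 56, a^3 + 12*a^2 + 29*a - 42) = a - 1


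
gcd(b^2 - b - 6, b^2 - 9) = b - 3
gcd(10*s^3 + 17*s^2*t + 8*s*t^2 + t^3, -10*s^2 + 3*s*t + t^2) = 5*s + t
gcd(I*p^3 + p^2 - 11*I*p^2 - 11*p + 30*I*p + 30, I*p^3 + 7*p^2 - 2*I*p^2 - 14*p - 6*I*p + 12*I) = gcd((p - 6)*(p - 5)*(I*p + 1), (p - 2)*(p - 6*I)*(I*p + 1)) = p - I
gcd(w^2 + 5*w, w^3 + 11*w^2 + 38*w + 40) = w + 5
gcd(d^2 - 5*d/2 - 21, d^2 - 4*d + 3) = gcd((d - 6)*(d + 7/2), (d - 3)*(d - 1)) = 1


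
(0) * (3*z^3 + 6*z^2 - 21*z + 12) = 0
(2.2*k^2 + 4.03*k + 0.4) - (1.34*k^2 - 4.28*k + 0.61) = 0.86*k^2 + 8.31*k - 0.21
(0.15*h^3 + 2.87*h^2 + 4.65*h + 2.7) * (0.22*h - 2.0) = 0.033*h^4 + 0.3314*h^3 - 4.717*h^2 - 8.706*h - 5.4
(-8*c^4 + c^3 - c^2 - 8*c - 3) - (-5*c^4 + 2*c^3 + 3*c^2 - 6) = -3*c^4 - c^3 - 4*c^2 - 8*c + 3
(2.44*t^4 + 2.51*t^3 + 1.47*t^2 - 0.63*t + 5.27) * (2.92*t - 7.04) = 7.1248*t^5 - 9.8484*t^4 - 13.378*t^3 - 12.1884*t^2 + 19.8236*t - 37.1008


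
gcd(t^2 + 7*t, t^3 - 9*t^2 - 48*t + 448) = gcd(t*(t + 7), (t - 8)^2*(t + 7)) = t + 7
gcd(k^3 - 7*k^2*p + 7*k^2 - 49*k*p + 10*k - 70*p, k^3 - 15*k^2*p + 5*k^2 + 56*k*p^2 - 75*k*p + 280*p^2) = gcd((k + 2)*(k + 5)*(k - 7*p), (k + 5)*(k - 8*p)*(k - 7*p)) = -k^2 + 7*k*p - 5*k + 35*p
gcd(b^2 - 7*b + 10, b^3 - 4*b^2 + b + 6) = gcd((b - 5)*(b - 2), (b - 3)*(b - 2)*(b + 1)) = b - 2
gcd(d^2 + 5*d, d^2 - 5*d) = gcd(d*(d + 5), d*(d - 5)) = d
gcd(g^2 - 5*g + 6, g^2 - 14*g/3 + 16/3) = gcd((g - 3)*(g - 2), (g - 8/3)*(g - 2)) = g - 2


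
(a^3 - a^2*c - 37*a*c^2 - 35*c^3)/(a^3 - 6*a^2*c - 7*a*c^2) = (a + 5*c)/a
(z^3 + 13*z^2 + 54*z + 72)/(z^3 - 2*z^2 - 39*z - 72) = (z^2 + 10*z + 24)/(z^2 - 5*z - 24)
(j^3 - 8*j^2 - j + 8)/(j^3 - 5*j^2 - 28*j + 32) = (j + 1)/(j + 4)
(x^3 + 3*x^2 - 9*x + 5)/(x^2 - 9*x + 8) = (x^2 + 4*x - 5)/(x - 8)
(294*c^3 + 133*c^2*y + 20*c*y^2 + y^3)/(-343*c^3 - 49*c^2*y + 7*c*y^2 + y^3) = (6*c + y)/(-7*c + y)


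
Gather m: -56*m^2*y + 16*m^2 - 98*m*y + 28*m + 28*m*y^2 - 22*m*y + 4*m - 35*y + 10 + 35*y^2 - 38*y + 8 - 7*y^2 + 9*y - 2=m^2*(16 - 56*y) + m*(28*y^2 - 120*y + 32) + 28*y^2 - 64*y + 16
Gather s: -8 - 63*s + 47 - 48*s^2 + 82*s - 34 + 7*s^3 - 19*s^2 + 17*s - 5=7*s^3 - 67*s^2 + 36*s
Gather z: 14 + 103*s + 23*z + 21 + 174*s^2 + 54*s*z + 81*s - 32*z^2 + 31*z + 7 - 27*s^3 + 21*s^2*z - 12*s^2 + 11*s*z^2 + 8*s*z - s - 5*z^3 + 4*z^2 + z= -27*s^3 + 162*s^2 + 183*s - 5*z^3 + z^2*(11*s - 28) + z*(21*s^2 + 62*s + 55) + 42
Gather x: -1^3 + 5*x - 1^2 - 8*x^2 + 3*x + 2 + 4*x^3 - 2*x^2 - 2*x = 4*x^3 - 10*x^2 + 6*x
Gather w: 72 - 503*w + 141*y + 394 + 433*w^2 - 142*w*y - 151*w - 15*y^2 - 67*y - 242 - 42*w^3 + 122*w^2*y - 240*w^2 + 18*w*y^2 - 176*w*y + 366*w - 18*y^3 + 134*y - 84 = -42*w^3 + w^2*(122*y + 193) + w*(18*y^2 - 318*y - 288) - 18*y^3 - 15*y^2 + 208*y + 140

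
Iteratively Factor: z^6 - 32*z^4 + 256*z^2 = (z + 4)*(z^5 - 4*z^4 - 16*z^3 + 64*z^2) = (z - 4)*(z + 4)*(z^4 - 16*z^2) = (z - 4)*(z + 4)^2*(z^3 - 4*z^2) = z*(z - 4)*(z + 4)^2*(z^2 - 4*z) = z*(z - 4)^2*(z + 4)^2*(z)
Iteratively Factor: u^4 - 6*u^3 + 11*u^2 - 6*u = (u - 3)*(u^3 - 3*u^2 + 2*u) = (u - 3)*(u - 1)*(u^2 - 2*u) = u*(u - 3)*(u - 1)*(u - 2)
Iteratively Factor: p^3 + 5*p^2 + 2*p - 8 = (p + 4)*(p^2 + p - 2) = (p + 2)*(p + 4)*(p - 1)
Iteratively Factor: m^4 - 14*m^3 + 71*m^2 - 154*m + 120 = (m - 2)*(m^3 - 12*m^2 + 47*m - 60) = (m - 5)*(m - 2)*(m^2 - 7*m + 12) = (m - 5)*(m - 4)*(m - 2)*(m - 3)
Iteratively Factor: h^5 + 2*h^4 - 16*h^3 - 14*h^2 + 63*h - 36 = (h + 4)*(h^4 - 2*h^3 - 8*h^2 + 18*h - 9) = (h - 1)*(h + 4)*(h^3 - h^2 - 9*h + 9) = (h - 1)*(h + 3)*(h + 4)*(h^2 - 4*h + 3) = (h - 1)^2*(h + 3)*(h + 4)*(h - 3)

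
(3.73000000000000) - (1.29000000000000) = 2.44000000000000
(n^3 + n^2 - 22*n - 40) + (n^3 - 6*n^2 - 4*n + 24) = 2*n^3 - 5*n^2 - 26*n - 16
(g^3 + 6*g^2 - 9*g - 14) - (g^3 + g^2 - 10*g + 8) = 5*g^2 + g - 22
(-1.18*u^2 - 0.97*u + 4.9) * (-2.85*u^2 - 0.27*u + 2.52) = 3.363*u^4 + 3.0831*u^3 - 16.6767*u^2 - 3.7674*u + 12.348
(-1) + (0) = -1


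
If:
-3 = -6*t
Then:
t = 1/2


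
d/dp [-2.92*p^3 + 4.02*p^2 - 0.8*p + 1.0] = -8.76*p^2 + 8.04*p - 0.8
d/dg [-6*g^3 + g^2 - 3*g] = -18*g^2 + 2*g - 3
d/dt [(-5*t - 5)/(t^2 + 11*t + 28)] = 5*(t^2 + 2*t - 17)/(t^4 + 22*t^3 + 177*t^2 + 616*t + 784)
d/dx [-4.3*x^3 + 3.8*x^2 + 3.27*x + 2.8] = -12.9*x^2 + 7.6*x + 3.27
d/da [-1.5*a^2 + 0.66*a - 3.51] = 0.66 - 3.0*a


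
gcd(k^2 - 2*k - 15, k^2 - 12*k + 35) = k - 5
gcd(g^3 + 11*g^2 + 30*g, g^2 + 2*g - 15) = g + 5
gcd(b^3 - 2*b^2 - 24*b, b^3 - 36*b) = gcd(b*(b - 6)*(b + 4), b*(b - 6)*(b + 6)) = b^2 - 6*b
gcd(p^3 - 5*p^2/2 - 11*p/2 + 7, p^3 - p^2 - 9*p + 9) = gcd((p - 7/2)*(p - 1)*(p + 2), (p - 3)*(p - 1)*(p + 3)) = p - 1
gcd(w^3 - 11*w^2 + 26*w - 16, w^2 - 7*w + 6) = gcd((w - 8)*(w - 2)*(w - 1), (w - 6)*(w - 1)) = w - 1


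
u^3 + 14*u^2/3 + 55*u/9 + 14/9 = (u + 1/3)*(u + 2)*(u + 7/3)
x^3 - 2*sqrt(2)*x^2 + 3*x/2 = x*(x - 3*sqrt(2)/2)*(x - sqrt(2)/2)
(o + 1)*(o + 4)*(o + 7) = o^3 + 12*o^2 + 39*o + 28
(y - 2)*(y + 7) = y^2 + 5*y - 14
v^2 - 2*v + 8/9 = (v - 4/3)*(v - 2/3)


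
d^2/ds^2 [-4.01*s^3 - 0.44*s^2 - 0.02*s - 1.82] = -24.06*s - 0.88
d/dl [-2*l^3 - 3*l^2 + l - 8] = -6*l^2 - 6*l + 1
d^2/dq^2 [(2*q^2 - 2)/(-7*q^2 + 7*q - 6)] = 4*(-49*q^3 + 273*q^2 - 147*q - 29)/(343*q^6 - 1029*q^5 + 1911*q^4 - 2107*q^3 + 1638*q^2 - 756*q + 216)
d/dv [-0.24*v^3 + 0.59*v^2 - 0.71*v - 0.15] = -0.72*v^2 + 1.18*v - 0.71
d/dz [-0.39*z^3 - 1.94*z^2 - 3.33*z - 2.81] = -1.17*z^2 - 3.88*z - 3.33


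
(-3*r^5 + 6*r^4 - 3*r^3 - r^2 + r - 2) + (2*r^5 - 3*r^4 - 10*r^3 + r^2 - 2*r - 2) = -r^5 + 3*r^4 - 13*r^3 - r - 4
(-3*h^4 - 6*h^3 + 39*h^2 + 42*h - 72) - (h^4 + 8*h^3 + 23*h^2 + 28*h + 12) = -4*h^4 - 14*h^3 + 16*h^2 + 14*h - 84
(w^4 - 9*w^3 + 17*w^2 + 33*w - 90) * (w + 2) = w^5 - 7*w^4 - w^3 + 67*w^2 - 24*w - 180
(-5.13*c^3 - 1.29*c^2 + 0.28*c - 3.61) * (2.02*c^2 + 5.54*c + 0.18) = -10.3626*c^5 - 31.026*c^4 - 7.5044*c^3 - 5.9732*c^2 - 19.949*c - 0.6498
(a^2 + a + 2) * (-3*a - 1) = -3*a^3 - 4*a^2 - 7*a - 2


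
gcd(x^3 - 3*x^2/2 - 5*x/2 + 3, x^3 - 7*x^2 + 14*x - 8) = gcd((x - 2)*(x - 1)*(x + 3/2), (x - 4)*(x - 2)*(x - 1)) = x^2 - 3*x + 2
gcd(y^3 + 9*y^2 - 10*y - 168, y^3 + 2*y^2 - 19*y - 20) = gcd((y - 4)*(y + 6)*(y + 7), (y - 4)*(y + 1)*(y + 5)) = y - 4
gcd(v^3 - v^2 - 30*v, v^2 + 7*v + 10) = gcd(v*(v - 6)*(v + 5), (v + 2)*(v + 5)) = v + 5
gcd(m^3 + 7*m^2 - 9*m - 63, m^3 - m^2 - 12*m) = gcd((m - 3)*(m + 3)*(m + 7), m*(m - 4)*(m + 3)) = m + 3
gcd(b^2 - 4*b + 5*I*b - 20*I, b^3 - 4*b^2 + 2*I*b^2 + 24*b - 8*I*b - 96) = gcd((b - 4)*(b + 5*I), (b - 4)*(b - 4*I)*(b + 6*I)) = b - 4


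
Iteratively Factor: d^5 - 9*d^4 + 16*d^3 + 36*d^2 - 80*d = (d + 2)*(d^4 - 11*d^3 + 38*d^2 - 40*d) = d*(d + 2)*(d^3 - 11*d^2 + 38*d - 40) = d*(d - 5)*(d + 2)*(d^2 - 6*d + 8) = d*(d - 5)*(d - 2)*(d + 2)*(d - 4)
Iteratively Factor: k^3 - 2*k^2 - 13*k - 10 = (k + 2)*(k^2 - 4*k - 5) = (k - 5)*(k + 2)*(k + 1)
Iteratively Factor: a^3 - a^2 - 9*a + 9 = (a + 3)*(a^2 - 4*a + 3) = (a - 3)*(a + 3)*(a - 1)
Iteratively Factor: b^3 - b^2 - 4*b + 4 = (b - 1)*(b^2 - 4) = (b - 2)*(b - 1)*(b + 2)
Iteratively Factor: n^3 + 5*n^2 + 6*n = (n + 3)*(n^2 + 2*n) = n*(n + 3)*(n + 2)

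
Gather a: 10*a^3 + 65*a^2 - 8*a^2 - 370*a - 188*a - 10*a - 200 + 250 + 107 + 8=10*a^3 + 57*a^2 - 568*a + 165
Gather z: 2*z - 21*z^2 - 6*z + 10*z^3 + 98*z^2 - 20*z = 10*z^3 + 77*z^2 - 24*z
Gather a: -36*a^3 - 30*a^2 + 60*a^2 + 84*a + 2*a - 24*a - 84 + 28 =-36*a^3 + 30*a^2 + 62*a - 56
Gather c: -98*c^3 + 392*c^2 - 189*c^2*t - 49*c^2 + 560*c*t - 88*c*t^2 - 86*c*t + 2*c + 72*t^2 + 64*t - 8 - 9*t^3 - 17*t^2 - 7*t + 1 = -98*c^3 + c^2*(343 - 189*t) + c*(-88*t^2 + 474*t + 2) - 9*t^3 + 55*t^2 + 57*t - 7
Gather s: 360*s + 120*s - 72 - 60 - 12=480*s - 144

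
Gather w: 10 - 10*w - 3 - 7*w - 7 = -17*w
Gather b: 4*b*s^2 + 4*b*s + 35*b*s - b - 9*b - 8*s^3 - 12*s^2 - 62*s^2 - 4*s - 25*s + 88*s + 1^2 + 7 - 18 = b*(4*s^2 + 39*s - 10) - 8*s^3 - 74*s^2 + 59*s - 10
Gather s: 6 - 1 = 5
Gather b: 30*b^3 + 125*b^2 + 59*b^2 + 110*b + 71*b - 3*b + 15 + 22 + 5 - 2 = 30*b^3 + 184*b^2 + 178*b + 40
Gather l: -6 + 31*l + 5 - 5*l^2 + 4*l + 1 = -5*l^2 + 35*l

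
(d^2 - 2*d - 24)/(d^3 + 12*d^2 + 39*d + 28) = (d - 6)/(d^2 + 8*d + 7)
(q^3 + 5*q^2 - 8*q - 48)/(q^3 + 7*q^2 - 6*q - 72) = (q + 4)/(q + 6)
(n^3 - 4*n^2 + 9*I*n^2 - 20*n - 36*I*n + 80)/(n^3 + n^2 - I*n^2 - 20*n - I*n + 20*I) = (n^2 + 9*I*n - 20)/(n^2 + n*(5 - I) - 5*I)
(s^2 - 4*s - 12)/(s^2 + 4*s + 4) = (s - 6)/(s + 2)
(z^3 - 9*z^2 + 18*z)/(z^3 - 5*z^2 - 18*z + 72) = z/(z + 4)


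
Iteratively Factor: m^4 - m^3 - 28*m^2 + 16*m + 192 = (m + 3)*(m^3 - 4*m^2 - 16*m + 64) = (m + 3)*(m + 4)*(m^2 - 8*m + 16) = (m - 4)*(m + 3)*(m + 4)*(m - 4)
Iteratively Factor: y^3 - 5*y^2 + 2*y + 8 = (y + 1)*(y^2 - 6*y + 8) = (y - 4)*(y + 1)*(y - 2)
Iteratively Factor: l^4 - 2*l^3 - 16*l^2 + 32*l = (l - 4)*(l^3 + 2*l^2 - 8*l) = (l - 4)*(l + 4)*(l^2 - 2*l) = l*(l - 4)*(l + 4)*(l - 2)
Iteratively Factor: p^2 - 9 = (p + 3)*(p - 3)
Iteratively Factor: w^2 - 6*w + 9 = (w - 3)*(w - 3)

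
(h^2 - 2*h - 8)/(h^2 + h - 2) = (h - 4)/(h - 1)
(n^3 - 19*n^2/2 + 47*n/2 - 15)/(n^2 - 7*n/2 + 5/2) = n - 6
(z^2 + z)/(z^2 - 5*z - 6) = z/(z - 6)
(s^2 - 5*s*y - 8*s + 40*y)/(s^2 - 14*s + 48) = (s - 5*y)/(s - 6)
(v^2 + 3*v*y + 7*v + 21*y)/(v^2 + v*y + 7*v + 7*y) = (v + 3*y)/(v + y)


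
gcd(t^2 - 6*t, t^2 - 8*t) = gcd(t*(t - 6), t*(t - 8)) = t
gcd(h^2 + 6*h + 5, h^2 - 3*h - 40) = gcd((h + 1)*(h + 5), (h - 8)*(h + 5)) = h + 5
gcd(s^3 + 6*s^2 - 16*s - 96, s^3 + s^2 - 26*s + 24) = s^2 + 2*s - 24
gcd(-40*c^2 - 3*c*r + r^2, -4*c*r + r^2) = 1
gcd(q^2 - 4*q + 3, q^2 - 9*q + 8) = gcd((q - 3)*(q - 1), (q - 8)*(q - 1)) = q - 1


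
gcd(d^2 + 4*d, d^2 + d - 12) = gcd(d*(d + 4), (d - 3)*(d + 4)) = d + 4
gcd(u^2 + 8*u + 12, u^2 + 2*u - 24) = u + 6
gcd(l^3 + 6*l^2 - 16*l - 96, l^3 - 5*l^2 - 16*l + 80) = l^2 - 16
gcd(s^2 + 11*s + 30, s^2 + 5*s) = s + 5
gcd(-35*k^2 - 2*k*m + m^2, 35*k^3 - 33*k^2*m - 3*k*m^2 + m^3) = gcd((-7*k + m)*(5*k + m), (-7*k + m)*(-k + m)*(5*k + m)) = 35*k^2 + 2*k*m - m^2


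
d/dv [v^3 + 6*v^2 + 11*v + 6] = 3*v^2 + 12*v + 11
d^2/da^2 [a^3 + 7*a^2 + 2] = 6*a + 14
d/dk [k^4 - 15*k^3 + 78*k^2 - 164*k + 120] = 4*k^3 - 45*k^2 + 156*k - 164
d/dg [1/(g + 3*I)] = -1/(g + 3*I)^2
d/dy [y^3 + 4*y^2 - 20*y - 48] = 3*y^2 + 8*y - 20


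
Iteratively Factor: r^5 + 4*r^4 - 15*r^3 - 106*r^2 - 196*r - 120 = (r + 2)*(r^4 + 2*r^3 - 19*r^2 - 68*r - 60) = (r + 2)^2*(r^3 - 19*r - 30) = (r + 2)^3*(r^2 - 2*r - 15) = (r - 5)*(r + 2)^3*(r + 3)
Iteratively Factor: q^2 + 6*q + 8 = (q + 4)*(q + 2)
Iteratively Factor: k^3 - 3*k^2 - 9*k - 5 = (k + 1)*(k^2 - 4*k - 5) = (k + 1)^2*(k - 5)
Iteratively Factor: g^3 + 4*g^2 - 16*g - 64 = (g + 4)*(g^2 - 16) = (g + 4)^2*(g - 4)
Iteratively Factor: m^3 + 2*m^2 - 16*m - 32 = (m - 4)*(m^2 + 6*m + 8) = (m - 4)*(m + 2)*(m + 4)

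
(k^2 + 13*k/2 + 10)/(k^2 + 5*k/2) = (k + 4)/k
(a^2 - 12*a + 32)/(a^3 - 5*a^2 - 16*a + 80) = (a - 8)/(a^2 - a - 20)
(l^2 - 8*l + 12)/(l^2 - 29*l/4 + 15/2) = 4*(l - 2)/(4*l - 5)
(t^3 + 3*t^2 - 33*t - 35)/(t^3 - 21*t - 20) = (t + 7)/(t + 4)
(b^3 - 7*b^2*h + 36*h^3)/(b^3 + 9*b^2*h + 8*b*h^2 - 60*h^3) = (b^3 - 7*b^2*h + 36*h^3)/(b^3 + 9*b^2*h + 8*b*h^2 - 60*h^3)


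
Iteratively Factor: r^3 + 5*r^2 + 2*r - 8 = (r + 2)*(r^2 + 3*r - 4) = (r - 1)*(r + 2)*(r + 4)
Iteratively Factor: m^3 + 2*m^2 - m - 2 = (m + 2)*(m^2 - 1) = (m + 1)*(m + 2)*(m - 1)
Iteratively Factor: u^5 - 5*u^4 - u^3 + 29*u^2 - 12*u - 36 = (u - 3)*(u^4 - 2*u^3 - 7*u^2 + 8*u + 12) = (u - 3)*(u + 2)*(u^3 - 4*u^2 + u + 6) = (u - 3)*(u + 1)*(u + 2)*(u^2 - 5*u + 6) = (u - 3)*(u - 2)*(u + 1)*(u + 2)*(u - 3)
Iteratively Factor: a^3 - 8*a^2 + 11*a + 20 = (a - 4)*(a^2 - 4*a - 5) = (a - 5)*(a - 4)*(a + 1)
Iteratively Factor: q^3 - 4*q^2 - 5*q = (q + 1)*(q^2 - 5*q) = (q - 5)*(q + 1)*(q)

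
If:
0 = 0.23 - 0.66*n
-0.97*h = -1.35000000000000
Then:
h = 1.39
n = 0.35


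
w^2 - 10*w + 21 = (w - 7)*(w - 3)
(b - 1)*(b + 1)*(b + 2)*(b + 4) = b^4 + 6*b^3 + 7*b^2 - 6*b - 8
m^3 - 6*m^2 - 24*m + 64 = (m - 8)*(m - 2)*(m + 4)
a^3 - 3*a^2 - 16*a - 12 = (a - 6)*(a + 1)*(a + 2)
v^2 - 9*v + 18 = (v - 6)*(v - 3)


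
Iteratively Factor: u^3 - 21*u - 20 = (u - 5)*(u^2 + 5*u + 4) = (u - 5)*(u + 1)*(u + 4)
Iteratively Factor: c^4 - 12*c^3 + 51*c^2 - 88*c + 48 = (c - 3)*(c^3 - 9*c^2 + 24*c - 16) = (c - 4)*(c - 3)*(c^2 - 5*c + 4) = (c - 4)*(c - 3)*(c - 1)*(c - 4)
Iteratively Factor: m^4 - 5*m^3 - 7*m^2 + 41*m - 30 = (m - 1)*(m^3 - 4*m^2 - 11*m + 30) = (m - 5)*(m - 1)*(m^2 + m - 6) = (m - 5)*(m - 1)*(m + 3)*(m - 2)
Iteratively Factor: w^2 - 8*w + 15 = (w - 5)*(w - 3)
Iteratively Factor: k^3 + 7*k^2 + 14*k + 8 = (k + 4)*(k^2 + 3*k + 2) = (k + 1)*(k + 4)*(k + 2)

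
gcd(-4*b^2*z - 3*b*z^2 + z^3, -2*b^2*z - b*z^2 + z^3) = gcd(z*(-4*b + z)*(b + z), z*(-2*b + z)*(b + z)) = b*z + z^2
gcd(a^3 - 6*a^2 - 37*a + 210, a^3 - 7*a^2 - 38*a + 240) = a^2 + a - 30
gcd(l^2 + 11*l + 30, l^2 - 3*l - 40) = l + 5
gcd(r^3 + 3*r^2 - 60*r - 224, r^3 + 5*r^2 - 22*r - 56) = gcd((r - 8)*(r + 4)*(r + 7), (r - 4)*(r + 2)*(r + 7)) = r + 7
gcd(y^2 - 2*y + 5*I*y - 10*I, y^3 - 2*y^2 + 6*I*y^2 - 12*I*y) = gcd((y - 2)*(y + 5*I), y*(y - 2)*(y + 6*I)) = y - 2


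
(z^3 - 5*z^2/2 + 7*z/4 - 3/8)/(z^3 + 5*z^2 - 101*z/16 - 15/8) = 2*(8*z^3 - 20*z^2 + 14*z - 3)/(16*z^3 + 80*z^2 - 101*z - 30)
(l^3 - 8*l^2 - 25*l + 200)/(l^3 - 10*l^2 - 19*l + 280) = (l - 5)/(l - 7)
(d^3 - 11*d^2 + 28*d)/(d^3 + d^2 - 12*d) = (d^2 - 11*d + 28)/(d^2 + d - 12)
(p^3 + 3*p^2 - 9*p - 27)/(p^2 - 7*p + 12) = (p^2 + 6*p + 9)/(p - 4)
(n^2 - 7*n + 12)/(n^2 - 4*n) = (n - 3)/n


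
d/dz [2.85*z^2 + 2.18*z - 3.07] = 5.7*z + 2.18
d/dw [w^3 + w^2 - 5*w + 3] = 3*w^2 + 2*w - 5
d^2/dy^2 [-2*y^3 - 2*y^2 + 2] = -12*y - 4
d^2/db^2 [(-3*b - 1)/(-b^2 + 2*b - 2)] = 2*((5 - 9*b)*(b^2 - 2*b + 2) + 4*(b - 1)^2*(3*b + 1))/(b^2 - 2*b + 2)^3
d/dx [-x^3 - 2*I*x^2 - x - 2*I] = -3*x^2 - 4*I*x - 1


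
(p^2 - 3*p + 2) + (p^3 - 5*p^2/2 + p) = p^3 - 3*p^2/2 - 2*p + 2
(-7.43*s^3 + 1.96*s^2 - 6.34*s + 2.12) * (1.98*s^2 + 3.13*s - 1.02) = -14.7114*s^5 - 19.3751*s^4 + 1.1602*s^3 - 17.6458*s^2 + 13.1024*s - 2.1624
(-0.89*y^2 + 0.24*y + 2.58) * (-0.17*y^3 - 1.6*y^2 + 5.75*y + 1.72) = 0.1513*y^5 + 1.3832*y^4 - 5.9401*y^3 - 4.2788*y^2 + 15.2478*y + 4.4376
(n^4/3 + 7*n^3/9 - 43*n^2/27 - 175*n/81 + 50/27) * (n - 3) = n^5/3 - 2*n^4/9 - 106*n^3/27 + 212*n^2/81 + 25*n/3 - 50/9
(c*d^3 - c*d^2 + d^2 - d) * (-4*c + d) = -4*c^2*d^3 + 4*c^2*d^2 + c*d^4 - c*d^3 - 4*c*d^2 + 4*c*d + d^3 - d^2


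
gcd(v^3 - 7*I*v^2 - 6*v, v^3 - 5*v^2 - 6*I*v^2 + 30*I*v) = v^2 - 6*I*v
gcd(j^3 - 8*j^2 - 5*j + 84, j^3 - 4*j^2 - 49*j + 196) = j^2 - 11*j + 28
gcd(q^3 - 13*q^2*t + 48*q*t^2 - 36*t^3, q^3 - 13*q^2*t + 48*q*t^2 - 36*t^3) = q^3 - 13*q^2*t + 48*q*t^2 - 36*t^3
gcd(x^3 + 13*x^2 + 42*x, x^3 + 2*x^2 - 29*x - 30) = x + 6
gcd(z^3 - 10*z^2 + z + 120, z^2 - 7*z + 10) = z - 5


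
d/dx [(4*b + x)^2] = 8*b + 2*x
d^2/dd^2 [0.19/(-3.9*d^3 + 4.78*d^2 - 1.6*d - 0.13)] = ((4.446*d - 1.8164)*(3.9*d^3 - 4.78*d^2 + 1.6*d + 0.13) - 0.19*(11.7*d^2 - 9.56*d + 1.6)*(23.4*d^2 - 19.12*d + 3.2))/(3.9*d^3 - 4.78*d^2 + 1.6*d + 0.13)^3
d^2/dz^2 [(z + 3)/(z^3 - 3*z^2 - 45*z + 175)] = 6*(z^3 + 13*z^2 + 99*z + 207)/(z^7 + z^6 - 123*z^5 + 53*z^4 + 5315*z^3 - 8925*z^2 - 79625*z + 214375)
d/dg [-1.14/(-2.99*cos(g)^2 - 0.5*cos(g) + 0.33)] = (6.8172*cos(g) + 0.57)*sin(g)/(2.99*cos(g)^2 + 0.5*cos(g) - 0.33)^2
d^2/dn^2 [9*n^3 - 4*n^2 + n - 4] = 54*n - 8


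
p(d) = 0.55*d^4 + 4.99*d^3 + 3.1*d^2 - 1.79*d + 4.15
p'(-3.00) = 54.94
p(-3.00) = -52.76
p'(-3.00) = 54.94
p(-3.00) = -52.76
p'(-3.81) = 70.22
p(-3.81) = -104.11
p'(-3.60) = 67.26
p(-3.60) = -89.66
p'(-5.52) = 50.10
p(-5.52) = -220.17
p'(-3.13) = 58.00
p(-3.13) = -60.10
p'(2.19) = 106.69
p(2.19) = 80.16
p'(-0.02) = -1.91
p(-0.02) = 4.19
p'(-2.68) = 46.77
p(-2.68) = -36.47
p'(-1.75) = 21.42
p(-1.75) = -4.81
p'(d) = 2.2*d^3 + 14.97*d^2 + 6.2*d - 1.79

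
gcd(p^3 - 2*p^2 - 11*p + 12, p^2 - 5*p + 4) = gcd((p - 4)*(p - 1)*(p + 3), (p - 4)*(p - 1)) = p^2 - 5*p + 4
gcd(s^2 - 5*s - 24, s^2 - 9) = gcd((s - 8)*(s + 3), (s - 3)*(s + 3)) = s + 3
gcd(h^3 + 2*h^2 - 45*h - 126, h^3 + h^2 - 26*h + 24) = h + 6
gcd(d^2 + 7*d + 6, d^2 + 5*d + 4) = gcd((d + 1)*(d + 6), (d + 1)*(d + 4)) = d + 1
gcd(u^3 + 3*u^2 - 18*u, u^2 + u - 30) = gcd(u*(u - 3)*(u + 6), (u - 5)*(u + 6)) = u + 6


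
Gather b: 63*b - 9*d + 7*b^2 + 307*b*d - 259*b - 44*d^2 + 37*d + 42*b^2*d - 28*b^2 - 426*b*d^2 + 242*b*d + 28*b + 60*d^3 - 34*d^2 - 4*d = b^2*(42*d - 21) + b*(-426*d^2 + 549*d - 168) + 60*d^3 - 78*d^2 + 24*d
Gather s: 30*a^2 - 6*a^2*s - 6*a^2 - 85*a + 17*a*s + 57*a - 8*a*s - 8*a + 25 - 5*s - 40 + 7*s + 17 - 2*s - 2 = 24*a^2 - 36*a + s*(-6*a^2 + 9*a)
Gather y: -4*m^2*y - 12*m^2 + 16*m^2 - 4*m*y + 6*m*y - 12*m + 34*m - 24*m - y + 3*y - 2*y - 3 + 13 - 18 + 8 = 4*m^2 - 2*m + y*(-4*m^2 + 2*m)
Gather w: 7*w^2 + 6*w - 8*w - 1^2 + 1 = 7*w^2 - 2*w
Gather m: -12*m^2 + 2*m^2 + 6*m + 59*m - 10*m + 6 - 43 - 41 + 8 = -10*m^2 + 55*m - 70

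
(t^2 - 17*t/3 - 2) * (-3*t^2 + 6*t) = -3*t^4 + 23*t^3 - 28*t^2 - 12*t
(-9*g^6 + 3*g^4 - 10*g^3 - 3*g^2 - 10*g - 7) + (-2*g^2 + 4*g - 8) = -9*g^6 + 3*g^4 - 10*g^3 - 5*g^2 - 6*g - 15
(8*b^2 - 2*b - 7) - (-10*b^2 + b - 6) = 18*b^2 - 3*b - 1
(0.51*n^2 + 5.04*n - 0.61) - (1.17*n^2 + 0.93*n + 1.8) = -0.66*n^2 + 4.11*n - 2.41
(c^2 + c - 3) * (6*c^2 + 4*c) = 6*c^4 + 10*c^3 - 14*c^2 - 12*c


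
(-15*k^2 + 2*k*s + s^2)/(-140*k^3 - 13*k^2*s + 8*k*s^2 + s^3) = (-3*k + s)/(-28*k^2 + 3*k*s + s^2)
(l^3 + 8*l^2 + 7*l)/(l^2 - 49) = l*(l + 1)/(l - 7)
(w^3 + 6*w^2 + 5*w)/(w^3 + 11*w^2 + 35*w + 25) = w/(w + 5)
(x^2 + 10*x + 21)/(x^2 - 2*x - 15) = (x + 7)/(x - 5)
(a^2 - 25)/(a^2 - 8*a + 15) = (a + 5)/(a - 3)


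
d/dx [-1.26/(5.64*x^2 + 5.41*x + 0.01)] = (14.2128*x + 6.8166)/(5.64*x^2 + 5.41*x + 0.01)^2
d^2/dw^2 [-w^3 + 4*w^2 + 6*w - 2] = 8 - 6*w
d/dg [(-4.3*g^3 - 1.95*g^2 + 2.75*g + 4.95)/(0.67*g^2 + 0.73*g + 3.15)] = (-2.881*g^4 - 6.278*g^3 - 43.901*g^2 - 18.918*g + 5.049)/(0.4489*g^4 + 0.9782*g^3 + 4.7539*g^2 + 4.599*g + 9.9225)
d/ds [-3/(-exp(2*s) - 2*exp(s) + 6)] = -6*(exp(s) + 1)*exp(s)/(exp(2*s) + 2*exp(s) - 6)^2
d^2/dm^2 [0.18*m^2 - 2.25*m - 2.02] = 0.360000000000000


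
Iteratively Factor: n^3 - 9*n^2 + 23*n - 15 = (n - 1)*(n^2 - 8*n + 15) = (n - 5)*(n - 1)*(n - 3)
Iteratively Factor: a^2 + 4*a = (a)*(a + 4)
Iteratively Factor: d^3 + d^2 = (d)*(d^2 + d) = d^2*(d + 1)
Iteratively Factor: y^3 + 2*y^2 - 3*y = (y)*(y^2 + 2*y - 3) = y*(y - 1)*(y + 3)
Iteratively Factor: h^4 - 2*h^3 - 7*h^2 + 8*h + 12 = (h - 3)*(h^3 + h^2 - 4*h - 4) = (h - 3)*(h + 1)*(h^2 - 4) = (h - 3)*(h - 2)*(h + 1)*(h + 2)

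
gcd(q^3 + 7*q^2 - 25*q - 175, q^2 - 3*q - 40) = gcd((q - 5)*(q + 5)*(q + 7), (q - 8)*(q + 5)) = q + 5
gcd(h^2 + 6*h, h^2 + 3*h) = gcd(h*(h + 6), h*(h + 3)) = h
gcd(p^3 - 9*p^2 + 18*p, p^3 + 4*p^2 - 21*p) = p^2 - 3*p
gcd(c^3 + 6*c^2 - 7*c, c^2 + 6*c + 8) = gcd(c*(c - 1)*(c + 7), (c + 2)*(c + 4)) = 1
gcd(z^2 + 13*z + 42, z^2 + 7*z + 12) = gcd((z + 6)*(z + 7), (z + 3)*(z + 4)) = 1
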